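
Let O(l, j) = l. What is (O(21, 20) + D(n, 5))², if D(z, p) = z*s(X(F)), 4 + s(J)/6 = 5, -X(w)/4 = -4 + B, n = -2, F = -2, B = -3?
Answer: 81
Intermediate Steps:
X(w) = 28 (X(w) = -4*(-4 - 3) = -4*(-7) = 28)
s(J) = 6 (s(J) = -24 + 6*5 = -24 + 30 = 6)
D(z, p) = 6*z (D(z, p) = z*6 = 6*z)
(O(21, 20) + D(n, 5))² = (21 + 6*(-2))² = (21 - 12)² = 9² = 81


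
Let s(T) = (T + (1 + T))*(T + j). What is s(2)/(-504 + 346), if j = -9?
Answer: 35/158 ≈ 0.22152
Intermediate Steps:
s(T) = (1 + 2*T)*(-9 + T) (s(T) = (T + (1 + T))*(T - 9) = (1 + 2*T)*(-9 + T))
s(2)/(-504 + 346) = (-9 - 17*2 + 2*2²)/(-504 + 346) = (-9 - 34 + 2*4)/(-158) = (-9 - 34 + 8)*(-1/158) = -35*(-1/158) = 35/158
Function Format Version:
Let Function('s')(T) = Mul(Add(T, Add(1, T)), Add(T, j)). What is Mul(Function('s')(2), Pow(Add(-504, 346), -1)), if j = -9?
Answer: Rational(35, 158) ≈ 0.22152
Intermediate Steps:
Function('s')(T) = Mul(Add(1, Mul(2, T)), Add(-9, T)) (Function('s')(T) = Mul(Add(T, Add(1, T)), Add(T, -9)) = Mul(Add(1, Mul(2, T)), Add(-9, T)))
Mul(Function('s')(2), Pow(Add(-504, 346), -1)) = Mul(Add(-9, Mul(-17, 2), Mul(2, Pow(2, 2))), Pow(Add(-504, 346), -1)) = Mul(Add(-9, -34, Mul(2, 4)), Pow(-158, -1)) = Mul(Add(-9, -34, 8), Rational(-1, 158)) = Mul(-35, Rational(-1, 158)) = Rational(35, 158)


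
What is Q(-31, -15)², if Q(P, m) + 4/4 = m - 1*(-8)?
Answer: 64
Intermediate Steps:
Q(P, m) = 7 + m (Q(P, m) = -1 + (m - 1*(-8)) = -1 + (m + 8) = -1 + (8 + m) = 7 + m)
Q(-31, -15)² = (7 - 15)² = (-8)² = 64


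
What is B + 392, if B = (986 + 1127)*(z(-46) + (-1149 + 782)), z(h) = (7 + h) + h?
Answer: -954684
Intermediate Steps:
z(h) = 7 + 2*h
B = -955076 (B = (986 + 1127)*((7 + 2*(-46)) + (-1149 + 782)) = 2113*((7 - 92) - 367) = 2113*(-85 - 367) = 2113*(-452) = -955076)
B + 392 = -955076 + 392 = -954684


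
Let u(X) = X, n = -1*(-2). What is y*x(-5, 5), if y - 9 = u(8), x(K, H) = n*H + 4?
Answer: 238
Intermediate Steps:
n = 2
x(K, H) = 4 + 2*H (x(K, H) = 2*H + 4 = 4 + 2*H)
y = 17 (y = 9 + 8 = 17)
y*x(-5, 5) = 17*(4 + 2*5) = 17*(4 + 10) = 17*14 = 238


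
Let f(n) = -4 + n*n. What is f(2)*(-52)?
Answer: 0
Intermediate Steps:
f(n) = -4 + n**2
f(2)*(-52) = (-4 + 2**2)*(-52) = (-4 + 4)*(-52) = 0*(-52) = 0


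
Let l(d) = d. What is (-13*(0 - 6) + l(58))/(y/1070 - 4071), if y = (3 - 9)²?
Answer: -72760/2177967 ≈ -0.033407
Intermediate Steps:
y = 36 (y = (-6)² = 36)
(-13*(0 - 6) + l(58))/(y/1070 - 4071) = (-13*(0 - 6) + 58)/(36/1070 - 4071) = (-13*(-6) + 58)/(36*(1/1070) - 4071) = (78 + 58)/(18/535 - 4071) = 136/(-2177967/535) = 136*(-535/2177967) = -72760/2177967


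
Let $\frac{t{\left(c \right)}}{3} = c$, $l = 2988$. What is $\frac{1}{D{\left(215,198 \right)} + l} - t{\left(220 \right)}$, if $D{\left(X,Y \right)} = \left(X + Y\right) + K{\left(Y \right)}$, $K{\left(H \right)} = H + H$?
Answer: $- \frac{2506019}{3797} \approx -660.0$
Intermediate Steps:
$K{\left(H \right)} = 2 H$
$D{\left(X,Y \right)} = X + 3 Y$ ($D{\left(X,Y \right)} = \left(X + Y\right) + 2 Y = X + 3 Y$)
$t{\left(c \right)} = 3 c$
$\frac{1}{D{\left(215,198 \right)} + l} - t{\left(220 \right)} = \frac{1}{\left(215 + 3 \cdot 198\right) + 2988} - 3 \cdot 220 = \frac{1}{\left(215 + 594\right) + 2988} - 660 = \frac{1}{809 + 2988} - 660 = \frac{1}{3797} - 660 = - \frac{2506019}{3797}$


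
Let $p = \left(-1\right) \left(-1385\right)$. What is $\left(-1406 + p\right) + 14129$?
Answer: $14108$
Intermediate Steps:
$p = 1385$
$\left(-1406 + p\right) + 14129 = \left(-1406 + 1385\right) + 14129 = -21 + 14129 = 14108$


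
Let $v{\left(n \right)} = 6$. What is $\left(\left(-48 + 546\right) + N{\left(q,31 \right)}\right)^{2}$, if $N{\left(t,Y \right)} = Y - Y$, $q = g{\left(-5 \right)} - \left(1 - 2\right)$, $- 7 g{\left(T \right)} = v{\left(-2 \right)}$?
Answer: $248004$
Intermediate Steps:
$g{\left(T \right)} = - \frac{6}{7}$ ($g{\left(T \right)} = \left(- \frac{1}{7}\right) 6 = - \frac{6}{7}$)
$q = \frac{1}{7}$ ($q = - \frac{6}{7} - \left(1 - 2\right) = - \frac{6}{7} - -1 = - \frac{6}{7} + 1 = \frac{1}{7} \approx 0.14286$)
$N{\left(t,Y \right)} = 0$
$\left(\left(-48 + 546\right) + N{\left(q,31 \right)}\right)^{2} = \left(\left(-48 + 546\right) + 0\right)^{2} = \left(498 + 0\right)^{2} = 498^{2} = 248004$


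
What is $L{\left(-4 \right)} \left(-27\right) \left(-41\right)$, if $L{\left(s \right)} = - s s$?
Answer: $-17712$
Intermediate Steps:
$L{\left(s \right)} = - s^{2}$
$L{\left(-4 \right)} \left(-27\right) \left(-41\right) = - \left(-4\right)^{2} \left(-27\right) \left(-41\right) = \left(-1\right) 16 \left(-27\right) \left(-41\right) = \left(-16\right) \left(-27\right) \left(-41\right) = 432 \left(-41\right) = -17712$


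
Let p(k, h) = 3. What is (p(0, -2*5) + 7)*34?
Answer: 340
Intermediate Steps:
(p(0, -2*5) + 7)*34 = (3 + 7)*34 = 10*34 = 340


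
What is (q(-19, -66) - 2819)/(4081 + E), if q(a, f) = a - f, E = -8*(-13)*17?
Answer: -2772/5849 ≈ -0.47393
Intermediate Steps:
E = 1768 (E = 104*17 = 1768)
(q(-19, -66) - 2819)/(4081 + E) = ((-19 - 1*(-66)) - 2819)/(4081 + 1768) = ((-19 + 66) - 2819)/5849 = (47 - 2819)*(1/5849) = -2772*1/5849 = -2772/5849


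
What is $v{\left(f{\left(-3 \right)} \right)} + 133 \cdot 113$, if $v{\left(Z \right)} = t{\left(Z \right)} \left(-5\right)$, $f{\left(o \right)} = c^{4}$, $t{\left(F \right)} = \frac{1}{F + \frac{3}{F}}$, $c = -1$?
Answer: $\frac{60111}{4} \approx 15028.0$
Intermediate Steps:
$f{\left(o \right)} = 1$ ($f{\left(o \right)} = \left(-1\right)^{4} = 1$)
$v{\left(Z \right)} = - \frac{5 Z}{3 + Z^{2}}$ ($v{\left(Z \right)} = \frac{Z}{3 + Z^{2}} \left(-5\right) = - \frac{5 Z}{3 + Z^{2}}$)
$v{\left(f{\left(-3 \right)} \right)} + 133 \cdot 113 = \left(-5\right) 1 \frac{1}{3 + 1^{2}} + 133 \cdot 113 = \left(-5\right) 1 \frac{1}{3 + 1} + 15029 = \left(-5\right) 1 \cdot \frac{1}{4} + 15029 = - \frac{5}{4} + 15029 = \frac{60111}{4}$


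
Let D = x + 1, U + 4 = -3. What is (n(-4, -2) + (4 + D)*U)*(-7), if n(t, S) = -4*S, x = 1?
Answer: 238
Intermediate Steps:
U = -7 (U = -4 - 3 = -7)
D = 2 (D = 1 + 1 = 2)
(n(-4, -2) + (4 + D)*U)*(-7) = (-4*(-2) + (4 + 2)*(-7))*(-7) = (8 + 6*(-7))*(-7) = (8 - 42)*(-7) = -34*(-7) = 238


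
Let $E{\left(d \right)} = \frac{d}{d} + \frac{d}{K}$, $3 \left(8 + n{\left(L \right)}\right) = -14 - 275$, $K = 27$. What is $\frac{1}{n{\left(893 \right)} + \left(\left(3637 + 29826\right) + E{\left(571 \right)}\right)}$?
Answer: $\frac{27}{901282} \approx 2.9957 \cdot 10^{-5}$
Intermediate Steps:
$n{\left(L \right)} = - \frac{313}{3}$ ($n{\left(L \right)} = -8 + \frac{-14 - 275}{3} = -8 + \frac{1}{3} \left(-289\right) = -8 - \frac{289}{3} = - \frac{313}{3}$)
$E{\left(d \right)} = 1 + \frac{d}{27}$ ($E{\left(d \right)} = \frac{d}{d} + \frac{d}{27} = 1 + d \frac{1}{27} = 1 + \frac{d}{27}$)
$\frac{1}{n{\left(893 \right)} + \left(\left(3637 + 29826\right) + E{\left(571 \right)}\right)} = \frac{1}{- \frac{313}{3} + \left(\left(3637 + 29826\right) + \left(1 + \frac{1}{27} \cdot 571\right)\right)} = \frac{1}{- \frac{313}{3} + \left(33463 + \left(1 + \frac{571}{27}\right)\right)} = \frac{1}{- \frac{313}{3} + \left(33463 + \frac{598}{27}\right)} = \frac{1}{- \frac{313}{3} + \frac{904099}{27}} = \frac{1}{\frac{901282}{27}} = \frac{27}{901282}$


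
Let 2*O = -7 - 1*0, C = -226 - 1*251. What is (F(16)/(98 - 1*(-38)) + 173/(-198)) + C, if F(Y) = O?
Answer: -12868877/26928 ≈ -477.90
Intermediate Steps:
C = -477 (C = -226 - 251 = -477)
O = -7/2 (O = (-7 - 1*0)/2 = (-7 + 0)/2 = (½)*(-7) = -7/2 ≈ -3.5000)
F(Y) = -7/2
(F(16)/(98 - 1*(-38)) + 173/(-198)) + C = (-7/(2*(98 - 1*(-38))) + 173/(-198)) - 477 = (-7/(2*(98 + 38)) + 173*(-1/198)) - 477 = (-7/2/136 - 173/198) - 477 = (-7/2*1/136 - 173/198) - 477 = (-7/272 - 173/198) - 477 = -24221/26928 - 477 = -12868877/26928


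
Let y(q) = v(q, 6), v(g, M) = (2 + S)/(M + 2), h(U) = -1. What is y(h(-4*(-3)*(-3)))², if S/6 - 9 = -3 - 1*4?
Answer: 49/16 ≈ 3.0625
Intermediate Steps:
S = 12 (S = 54 + 6*(-3 - 1*4) = 54 + 6*(-3 - 4) = 54 + 6*(-7) = 54 - 42 = 12)
v(g, M) = 14/(2 + M) (v(g, M) = (2 + 12)/(M + 2) = 14/(2 + M))
y(q) = 7/4 (y(q) = 14/(2 + 6) = 14/8 = 14*(⅛) = 7/4)
y(h(-4*(-3)*(-3)))² = (7/4)² = 49/16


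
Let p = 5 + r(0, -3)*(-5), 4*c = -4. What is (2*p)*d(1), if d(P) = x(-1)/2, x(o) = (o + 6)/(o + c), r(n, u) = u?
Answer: -50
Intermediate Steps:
c = -1 (c = (¼)*(-4) = -1)
p = 20 (p = 5 - 3*(-5) = 5 + 15 = 20)
x(o) = (6 + o)/(-1 + o) (x(o) = (o + 6)/(o - 1) = (6 + o)/(-1 + o))
d(P) = -5/4 (d(P) = ((6 - 1)/(-1 - 1))/2 = (5/(-2))*(½) = -½*5*(½) = -5/2*½ = -5/4)
(2*p)*d(1) = (2*20)*(-5/4) = 40*(-5/4) = -50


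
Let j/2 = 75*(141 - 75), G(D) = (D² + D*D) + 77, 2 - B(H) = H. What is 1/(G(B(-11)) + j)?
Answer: 1/10315 ≈ 9.6946e-5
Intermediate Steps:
B(H) = 2 - H
G(D) = 77 + 2*D² (G(D) = (D² + D²) + 77 = 2*D² + 77 = 77 + 2*D²)
j = 9900 (j = 2*(75*(141 - 75)) = 2*(75*66) = 2*4950 = 9900)
1/(G(B(-11)) + j) = 1/((77 + 2*(2 - 1*(-11))²) + 9900) = 1/((77 + 2*(2 + 11)²) + 9900) = 1/((77 + 2*13²) + 9900) = 1/((77 + 2*169) + 9900) = 1/((77 + 338) + 9900) = 1/(415 + 9900) = 1/10315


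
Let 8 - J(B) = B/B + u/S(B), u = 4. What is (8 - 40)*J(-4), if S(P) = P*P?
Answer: -216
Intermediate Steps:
S(P) = P²
J(B) = 7 - 4/B² (J(B) = 8 - (B/B + 4/(B²)) = 8 - (1 + 4/B²) = 8 + (-1 - 4/B²) = 7 - 4/B²)
(8 - 40)*J(-4) = (8 - 40)*(7 - 4/(-4)²) = -32*(7 - 4*1/16) = -32*(7 - ¼) = -32*27/4 = -216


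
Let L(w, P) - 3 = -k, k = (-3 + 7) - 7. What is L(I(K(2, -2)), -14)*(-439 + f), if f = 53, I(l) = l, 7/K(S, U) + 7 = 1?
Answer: -2316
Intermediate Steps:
K(S, U) = -7/6 (K(S, U) = 7/(-7 + 1) = 7/(-6) = 7*(-1/6) = -7/6)
k = -3 (k = 4 - 7 = -3)
L(w, P) = 6 (L(w, P) = 3 - 1*(-3) = 3 + 3 = 6)
L(I(K(2, -2)), -14)*(-439 + f) = 6*(-439 + 53) = 6*(-386) = -2316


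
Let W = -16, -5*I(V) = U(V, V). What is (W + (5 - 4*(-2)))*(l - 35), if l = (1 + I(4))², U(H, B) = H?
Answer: 2622/25 ≈ 104.88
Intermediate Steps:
I(V) = -V/5
l = 1/25 (l = (1 - ⅕*4)² = (1 - ⅘)² = (⅕)² = 1/25 ≈ 0.040000)
(W + (5 - 4*(-2)))*(l - 35) = (-16 + (5 - 4*(-2)))*(1/25 - 35) = (-16 + (5 + 8))*(-874/25) = (-16 + 13)*(-874/25) = -3*(-874/25) = 2622/25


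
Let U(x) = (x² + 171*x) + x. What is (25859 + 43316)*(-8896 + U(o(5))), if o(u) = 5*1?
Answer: -554160925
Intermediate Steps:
o(u) = 5
U(x) = x² + 172*x
(25859 + 43316)*(-8896 + U(o(5))) = (25859 + 43316)*(-8896 + 5*(172 + 5)) = 69175*(-8896 + 5*177) = 69175*(-8896 + 885) = 69175*(-8011) = -554160925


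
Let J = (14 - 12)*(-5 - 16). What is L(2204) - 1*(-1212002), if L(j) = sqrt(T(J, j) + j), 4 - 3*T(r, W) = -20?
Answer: 1212002 + 2*sqrt(553) ≈ 1.2120e+6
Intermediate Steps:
J = -42 (J = 2*(-21) = -42)
T(r, W) = 8 (T(r, W) = 4/3 - 1/3*(-20) = 4/3 + 20/3 = 8)
L(j) = sqrt(8 + j)
L(2204) - 1*(-1212002) = sqrt(8 + 2204) - 1*(-1212002) = sqrt(2212) + 1212002 = 2*sqrt(553) + 1212002 = 1212002 + 2*sqrt(553)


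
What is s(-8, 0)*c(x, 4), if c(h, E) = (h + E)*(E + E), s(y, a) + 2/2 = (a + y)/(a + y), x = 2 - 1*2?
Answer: 0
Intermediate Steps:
x = 0 (x = 2 - 2 = 0)
s(y, a) = 0 (s(y, a) = -1 + (a + y)/(a + y) = -1 + 1 = 0)
c(h, E) = 2*E*(E + h) (c(h, E) = (E + h)*(2*E) = 2*E*(E + h))
s(-8, 0)*c(x, 4) = 0*(2*4*(4 + 0)) = 0*(2*4*4) = 0*32 = 0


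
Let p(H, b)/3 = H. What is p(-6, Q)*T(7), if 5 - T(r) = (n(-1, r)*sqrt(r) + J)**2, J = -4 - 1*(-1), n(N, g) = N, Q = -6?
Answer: 198 + 108*sqrt(7) ≈ 483.74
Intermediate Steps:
p(H, b) = 3*H
J = -3 (J = -4 + 1 = -3)
T(r) = 5 - (-3 - sqrt(r))**2 (T(r) = 5 - (-sqrt(r) - 3)**2 = 5 - (-3 - sqrt(r))**2)
p(-6, Q)*T(7) = (3*(-6))*(5 - (3 + sqrt(7))**2) = -18*(5 - (3 + sqrt(7))**2) = -90 + 18*(3 + sqrt(7))**2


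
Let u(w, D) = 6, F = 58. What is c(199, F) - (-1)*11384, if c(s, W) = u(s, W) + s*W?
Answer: 22932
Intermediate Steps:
c(s, W) = 6 + W*s (c(s, W) = 6 + s*W = 6 + W*s)
c(199, F) - (-1)*11384 = (6 + 58*199) - (-1)*11384 = (6 + 11542) - 1*(-11384) = 11548 + 11384 = 22932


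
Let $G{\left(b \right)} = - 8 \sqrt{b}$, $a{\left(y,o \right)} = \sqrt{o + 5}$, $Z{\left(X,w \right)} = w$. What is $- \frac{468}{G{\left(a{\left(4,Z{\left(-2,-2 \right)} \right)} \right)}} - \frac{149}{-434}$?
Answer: $\frac{149}{434} + \frac{39 \cdot 3^{\frac{3}{4}}}{2} \approx 44.794$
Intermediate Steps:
$a{\left(y,o \right)} = \sqrt{5 + o}$
$- \frac{468}{G{\left(a{\left(4,Z{\left(-2,-2 \right)} \right)} \right)}} - \frac{149}{-434} = - \frac{468}{\left(-8\right) \sqrt{\sqrt{5 - 2}}} - \frac{149}{-434} = - \frac{468}{\left(-8\right) \sqrt{\sqrt{3}}} - - \frac{149}{434} = - \frac{468}{\left(-8\right) \sqrt[4]{3}} + \frac{149}{434} = - 468 \left(- \frac{3^{\frac{3}{4}}}{24}\right) + \frac{149}{434} = \frac{39 \cdot 3^{\frac{3}{4}}}{2} + \frac{149}{434} = \frac{149}{434} + \frac{39 \cdot 3^{\frac{3}{4}}}{2}$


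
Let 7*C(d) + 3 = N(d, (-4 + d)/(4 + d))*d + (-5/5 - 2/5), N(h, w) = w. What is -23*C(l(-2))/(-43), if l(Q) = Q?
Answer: 184/1505 ≈ 0.12226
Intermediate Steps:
C(d) = -22/35 + d*(-4 + d)/(7*(4 + d)) (C(d) = -3/7 + (((-4 + d)/(4 + d))*d + (-5/5 - 2/5))/7 = -3/7 + (((-4 + d)/(4 + d))*d + (-5*⅕ - 2*⅕))/7 = -3/7 + (d*(-4 + d)/(4 + d) + (-1 - ⅖))/7 = -3/7 + (d*(-4 + d)/(4 + d) - 7/5)/7 = -3/7 + (-7/5 + d*(-4 + d)/(4 + d))/7 = -3/7 + (-⅕ + d*(-4 + d)/(7*(4 + d))) = -22/35 + d*(-4 + d)/(7*(4 + d)))
-23*C(l(-2))/(-43) = -23*(-88 - 42*(-2) + 5*(-2)²)/(35*(4 - 2))/(-43) = -23*(-88 + 84 + 5*4)/(35*2)*(-1/43) = -23*(-88 + 84 + 20)/(35*2)*(-1/43) = -23*16/(35*2)*(-1/43) = -23*8/35*(-1/43) = -184/35*(-1/43) = 184/1505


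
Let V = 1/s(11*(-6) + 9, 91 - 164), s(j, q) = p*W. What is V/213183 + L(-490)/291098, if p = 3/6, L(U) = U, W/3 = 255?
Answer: -39955532677/23736857937255 ≈ -0.0016833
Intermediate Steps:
W = 765 (W = 3*255 = 765)
p = ½ (p = 3*(⅙) = ½ ≈ 0.50000)
s(j, q) = 765/2 (s(j, q) = (½)*765 = 765/2)
V = 2/765 (V = 1/(765/2) = 2/765 ≈ 0.0026144)
V/213183 + L(-490)/291098 = (2/765)/213183 - 490/291098 = (2/765)*(1/213183) - 490*1/291098 = 2/163084995 - 245/145549 = -39955532677/23736857937255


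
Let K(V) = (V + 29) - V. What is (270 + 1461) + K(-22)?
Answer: 1760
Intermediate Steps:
K(V) = 29 (K(V) = (29 + V) - V = 29)
(270 + 1461) + K(-22) = (270 + 1461) + 29 = 1731 + 29 = 1760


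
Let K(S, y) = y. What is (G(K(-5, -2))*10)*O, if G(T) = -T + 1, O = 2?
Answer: 60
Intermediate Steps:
G(T) = 1 - T
(G(K(-5, -2))*10)*O = ((1 - 1*(-2))*10)*2 = ((1 + 2)*10)*2 = (3*10)*2 = 30*2 = 60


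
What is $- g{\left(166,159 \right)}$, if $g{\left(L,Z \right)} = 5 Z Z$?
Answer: $-126405$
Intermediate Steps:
$g{\left(L,Z \right)} = 5 Z^{2}$
$- g{\left(166,159 \right)} = - 5 \cdot 159^{2} = - 5 \cdot 25281 = \left(-1\right) 126405 = -126405$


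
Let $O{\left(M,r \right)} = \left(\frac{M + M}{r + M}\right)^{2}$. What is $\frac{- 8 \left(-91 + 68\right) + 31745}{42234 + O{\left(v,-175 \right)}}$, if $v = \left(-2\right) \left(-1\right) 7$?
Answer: $\frac{16890441}{22341802} \approx 0.756$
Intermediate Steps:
$v = 14$ ($v = 2 \cdot 7 = 14$)
$O{\left(M,r \right)} = \frac{4 M^{2}}{\left(M + r\right)^{2}}$ ($O{\left(M,r \right)} = \left(\frac{2 M}{M + r}\right)^{2} = \frac{4 M^{2}}{\left(M + r\right)^{2}}$)
$\frac{- 8 \left(-91 + 68\right) + 31745}{42234 + O{\left(v,-175 \right)}} = \frac{- 8 \left(-91 + 68\right) + 31745}{42234 + \frac{4 \cdot 14^{2}}{\left(14 - 175\right)^{2}}} = \frac{\left(-8\right) \left(-23\right) + 31745}{42234 + 4 \cdot 196 \cdot \frac{1}{25921}} = \frac{184 + 31745}{42234 + 4 \cdot 196 \cdot \frac{1}{25921}} = \frac{31929}{42234 + \frac{16}{529}} = \frac{31929}{\frac{22341802}{529}} = 31929 \cdot \frac{529}{22341802} = \frac{16890441}{22341802}$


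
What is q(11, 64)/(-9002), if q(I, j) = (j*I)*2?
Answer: -704/4501 ≈ -0.15641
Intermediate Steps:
q(I, j) = 2*I*j (q(I, j) = (I*j)*2 = 2*I*j)
q(11, 64)/(-9002) = (2*11*64)/(-9002) = 1408*(-1/9002) = -704/4501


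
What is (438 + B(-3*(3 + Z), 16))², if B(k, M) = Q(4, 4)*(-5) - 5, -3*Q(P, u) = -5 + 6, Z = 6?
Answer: 1700416/9 ≈ 1.8894e+5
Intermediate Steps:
Q(P, u) = -⅓ (Q(P, u) = -(-5 + 6)/3 = -⅓*1 = -⅓)
B(k, M) = -10/3 (B(k, M) = -⅓*(-5) - 5 = 5/3 - 5 = -10/3)
(438 + B(-3*(3 + Z), 16))² = (438 - 10/3)² = (1304/3)² = 1700416/9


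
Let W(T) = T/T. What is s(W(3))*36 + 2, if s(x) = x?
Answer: 38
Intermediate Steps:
W(T) = 1
s(W(3))*36 + 2 = 1*36 + 2 = 36 + 2 = 38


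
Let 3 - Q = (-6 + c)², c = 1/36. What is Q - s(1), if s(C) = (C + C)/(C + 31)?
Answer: -21209/648 ≈ -32.730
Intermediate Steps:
c = 1/36 ≈ 0.027778
s(C) = 2*C/(31 + C) (s(C) = (2*C)/(31 + C) = 2*C/(31 + C))
Q = -42337/1296 (Q = 3 - (-6 + 1/36)² = 3 - (-215/36)² = 3 - 1*46225/1296 = 3 - 46225/1296 = -42337/1296 ≈ -32.667)
Q - s(1) = -42337/1296 - 2/(31 + 1) = -42337/1296 - 2/32 = -42337/1296 - 1*1/16 = -42337/1296 - 1/16 = -21209/648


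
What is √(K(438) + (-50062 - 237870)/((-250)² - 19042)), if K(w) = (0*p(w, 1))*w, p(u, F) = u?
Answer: I*√3128237214/21729 ≈ 2.574*I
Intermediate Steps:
K(w) = 0 (K(w) = (0*w)*w = 0*w = 0)
√(K(438) + (-50062 - 237870)/((-250)² - 19042)) = √(0 + (-50062 - 237870)/((-250)² - 19042)) = √(0 - 287932/(62500 - 19042)) = √(0 - 287932/43458) = √(0 - 287932*1/43458) = √(0 - 143966/21729) = √(-143966/21729) = I*√3128237214/21729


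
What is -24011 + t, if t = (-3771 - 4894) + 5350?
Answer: -27326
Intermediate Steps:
t = -3315 (t = -8665 + 5350 = -3315)
-24011 + t = -24011 - 3315 = -27326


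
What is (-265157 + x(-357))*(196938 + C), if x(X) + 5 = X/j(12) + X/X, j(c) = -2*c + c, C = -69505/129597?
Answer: -27067254064712525/518388 ≈ -5.2214e+10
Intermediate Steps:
C = -69505/129597 (C = -69505*1/129597 = -69505/129597 ≈ -0.53632)
j(c) = -c
x(X) = -4 - X/12 (x(X) = -5 + (X/((-1*12)) + X/X) = -5 + (X/(-12) + 1) = -5 + (X*(-1/12) + 1) = -5 + (-X/12 + 1) = -5 + (1 - X/12) = -4 - X/12)
(-265157 + x(-357))*(196938 + C) = (-265157 + (-4 - 1/12*(-357)))*(196938 - 69505/129597) = (-265157 + (-4 + 119/4))*(25522504481/129597) = (-265157 + 103/4)*(25522504481/129597) = -1060525/4*25522504481/129597 = -27067254064712525/518388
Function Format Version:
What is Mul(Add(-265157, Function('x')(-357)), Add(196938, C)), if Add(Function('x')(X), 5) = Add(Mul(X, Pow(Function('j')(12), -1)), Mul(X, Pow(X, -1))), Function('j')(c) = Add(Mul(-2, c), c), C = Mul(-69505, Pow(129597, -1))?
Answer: Rational(-27067254064712525, 518388) ≈ -5.2214e+10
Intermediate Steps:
C = Rational(-69505, 129597) (C = Mul(-69505, Rational(1, 129597)) = Rational(-69505, 129597) ≈ -0.53632)
Function('j')(c) = Mul(-1, c)
Function('x')(X) = Add(-4, Mul(Rational(-1, 12), X)) (Function('x')(X) = Add(-5, Add(Mul(X, Pow(Mul(-1, 12), -1)), Mul(X, Pow(X, -1)))) = Add(-5, Add(Mul(X, Pow(-12, -1)), 1)) = Add(-5, Add(Mul(X, Rational(-1, 12)), 1)) = Add(-5, Add(Mul(Rational(-1, 12), X), 1)) = Add(-5, Add(1, Mul(Rational(-1, 12), X))) = Add(-4, Mul(Rational(-1, 12), X)))
Mul(Add(-265157, Function('x')(-357)), Add(196938, C)) = Mul(Add(-265157, Add(-4, Mul(Rational(-1, 12), -357))), Add(196938, Rational(-69505, 129597))) = Mul(Add(-265157, Add(-4, Rational(119, 4))), Rational(25522504481, 129597)) = Mul(Add(-265157, Rational(103, 4)), Rational(25522504481, 129597)) = Mul(Rational(-1060525, 4), Rational(25522504481, 129597)) = Rational(-27067254064712525, 518388)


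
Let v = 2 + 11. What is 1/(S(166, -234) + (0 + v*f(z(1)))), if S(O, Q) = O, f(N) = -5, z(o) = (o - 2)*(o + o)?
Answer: 1/101 ≈ 0.0099010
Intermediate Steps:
z(o) = 2*o*(-2 + o) (z(o) = (-2 + o)*(2*o) = 2*o*(-2 + o))
v = 13
1/(S(166, -234) + (0 + v*f(z(1)))) = 1/(166 + (0 + 13*(-5))) = 1/(166 + (0 - 65)) = 1/(166 - 65) = 1/101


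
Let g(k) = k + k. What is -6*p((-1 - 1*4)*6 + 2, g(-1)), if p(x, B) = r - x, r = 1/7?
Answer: -1182/7 ≈ -168.86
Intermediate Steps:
g(k) = 2*k
r = ⅐ ≈ 0.14286
p(x, B) = ⅐ - x
-6*p((-1 - 1*4)*6 + 2, g(-1)) = -6*(⅐ - ((-1 - 1*4)*6 + 2)) = -6*(⅐ - ((-1 - 4)*6 + 2)) = -6*(⅐ - (-5*6 + 2)) = -6*(⅐ - (-30 + 2)) = -6*(⅐ - 1*(-28)) = -6*(⅐ + 28) = -6*197/7 = -1182/7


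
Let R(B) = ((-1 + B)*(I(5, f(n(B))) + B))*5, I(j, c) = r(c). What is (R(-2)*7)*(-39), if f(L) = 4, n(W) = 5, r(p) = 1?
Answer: -4095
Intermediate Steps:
I(j, c) = 1
R(B) = 5*(1 + B)*(-1 + B) (R(B) = ((-1 + B)*(1 + B))*5 = ((1 + B)*(-1 + B))*5 = 5*(1 + B)*(-1 + B))
(R(-2)*7)*(-39) = ((-5 + 5*(-2)**2)*7)*(-39) = ((-5 + 5*4)*7)*(-39) = ((-5 + 20)*7)*(-39) = (15*7)*(-39) = 105*(-39) = -4095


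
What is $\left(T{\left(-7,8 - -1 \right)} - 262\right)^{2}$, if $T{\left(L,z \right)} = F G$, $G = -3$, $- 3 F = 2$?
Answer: $67600$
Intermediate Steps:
$F = - \frac{2}{3}$ ($F = \left(- \frac{1}{3}\right) 2 = - \frac{2}{3} \approx -0.66667$)
$T{\left(L,z \right)} = 2$ ($T{\left(L,z \right)} = \left(- \frac{2}{3}\right) \left(-3\right) = 2$)
$\left(T{\left(-7,8 - -1 \right)} - 262\right)^{2} = \left(2 - 262\right)^{2} = \left(-260\right)^{2} = 67600$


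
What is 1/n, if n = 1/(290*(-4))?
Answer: -1160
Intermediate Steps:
n = -1/1160 (n = 1/(-1160) = -1/1160 ≈ -0.00086207)
1/n = 1/(-1/1160) = -1160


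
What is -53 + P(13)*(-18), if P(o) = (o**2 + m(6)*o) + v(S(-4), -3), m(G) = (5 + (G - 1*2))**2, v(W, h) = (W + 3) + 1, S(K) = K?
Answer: -22049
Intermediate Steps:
v(W, h) = 4 + W (v(W, h) = (3 + W) + 1 = 4 + W)
m(G) = (3 + G)**2 (m(G) = (5 + (G - 2))**2 = (5 + (-2 + G))**2 = (3 + G)**2)
P(o) = o**2 + 81*o (P(o) = (o**2 + (3 + 6)**2*o) + (4 - 4) = (o**2 + 9**2*o) + 0 = (o**2 + 81*o) + 0 = o**2 + 81*o)
-53 + P(13)*(-18) = -53 + (13*(81 + 13))*(-18) = -53 + (13*94)*(-18) = -53 + 1222*(-18) = -53 - 21996 = -22049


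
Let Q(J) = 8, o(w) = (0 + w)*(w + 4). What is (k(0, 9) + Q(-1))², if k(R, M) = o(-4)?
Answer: 64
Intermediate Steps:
o(w) = w*(4 + w)
k(R, M) = 0 (k(R, M) = -4*(4 - 4) = -4*0 = 0)
(k(0, 9) + Q(-1))² = (0 + 8)² = 8² = 64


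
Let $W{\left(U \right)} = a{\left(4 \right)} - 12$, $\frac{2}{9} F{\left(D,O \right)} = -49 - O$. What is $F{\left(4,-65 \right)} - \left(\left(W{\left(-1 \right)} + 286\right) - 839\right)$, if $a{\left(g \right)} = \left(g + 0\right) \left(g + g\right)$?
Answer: $605$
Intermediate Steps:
$a{\left(g \right)} = 2 g^{2}$ ($a{\left(g \right)} = g 2 g = 2 g^{2}$)
$F{\left(D,O \right)} = - \frac{441}{2} - \frac{9 O}{2}$ ($F{\left(D,O \right)} = \frac{9 \left(-49 - O\right)}{2} = - \frac{441}{2} - \frac{9 O}{2}$)
$W{\left(U \right)} = 20$ ($W{\left(U \right)} = 2 \cdot 4^{2} - 12 = 2 \cdot 16 - 12 = 32 - 12 = 20$)
$F{\left(4,-65 \right)} - \left(\left(W{\left(-1 \right)} + 286\right) - 839\right) = \left(- \frac{441}{2} - - \frac{585}{2}\right) - \left(\left(20 + 286\right) - 839\right) = \left(- \frac{441}{2} + \frac{585}{2}\right) - \left(306 - 839\right) = 72 - -533 = 72 + 533 = 605$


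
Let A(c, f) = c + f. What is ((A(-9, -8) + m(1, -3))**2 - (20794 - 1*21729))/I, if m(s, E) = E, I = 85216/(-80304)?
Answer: -6700365/5326 ≈ -1258.0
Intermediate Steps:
I = -5326/5019 (I = 85216*(-1/80304) = -5326/5019 ≈ -1.0612)
((A(-9, -8) + m(1, -3))**2 - (20794 - 1*21729))/I = (((-9 - 8) - 3)**2 - (20794 - 1*21729))/(-5326/5019) = ((-17 - 3)**2 - (20794 - 21729))*(-5019/5326) = ((-20)**2 - 1*(-935))*(-5019/5326) = (400 + 935)*(-5019/5326) = 1335*(-5019/5326) = -6700365/5326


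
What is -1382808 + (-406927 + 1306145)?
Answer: -483590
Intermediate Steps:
-1382808 + (-406927 + 1306145) = -1382808 + 899218 = -483590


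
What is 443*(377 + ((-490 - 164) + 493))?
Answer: 95688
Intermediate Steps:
443*(377 + ((-490 - 164) + 493)) = 443*(377 + (-654 + 493)) = 443*(377 - 161) = 443*216 = 95688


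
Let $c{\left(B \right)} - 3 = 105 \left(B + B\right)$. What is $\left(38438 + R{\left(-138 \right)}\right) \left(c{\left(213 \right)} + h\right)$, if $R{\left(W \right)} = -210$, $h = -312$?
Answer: $1698125988$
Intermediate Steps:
$c{\left(B \right)} = 3 + 210 B$ ($c{\left(B \right)} = 3 + 105 \left(B + B\right) = 3 + 105 \cdot 2 B = 3 + 210 B$)
$\left(38438 + R{\left(-138 \right)}\right) \left(c{\left(213 \right)} + h\right) = \left(38438 - 210\right) \left(\left(3 + 210 \cdot 213\right) - 312\right) = 38228 \left(\left(3 + 44730\right) - 312\right) = 38228 \left(44733 - 312\right) = 38228 \cdot 44421 = 1698125988$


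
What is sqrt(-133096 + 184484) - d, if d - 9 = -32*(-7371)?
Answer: -235881 + 2*sqrt(12847) ≈ -2.3565e+5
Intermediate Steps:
d = 235881 (d = 9 - 32*(-7371) = 9 + 235872 = 235881)
sqrt(-133096 + 184484) - d = sqrt(-133096 + 184484) - 1*235881 = sqrt(51388) - 235881 = 2*sqrt(12847) - 235881 = -235881 + 2*sqrt(12847)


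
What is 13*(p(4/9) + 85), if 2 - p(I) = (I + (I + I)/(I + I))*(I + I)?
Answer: 90259/81 ≈ 1114.3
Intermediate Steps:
p(I) = 2 - 2*I*(1 + I) (p(I) = 2 - (I + (I + I)/(I + I))*(I + I) = 2 - (I + (2*I)/((2*I)))*2*I = 2 - (I + (2*I)*(1/(2*I)))*2*I = 2 - (I + 1)*2*I = 2 - (1 + I)*2*I = 2 - 2*I*(1 + I))
13*(p(4/9) + 85) = 13*((2 - 8/9 - 2*(4/9)²) + 85) = 13*((2 - 8/9 - 2*(4*(⅑))²) + 85) = 13*((2 - 2*4/9 - 2*(4/9)²) + 85) = 13*((2 - 8/9 - 2*16/81) + 85) = 13*((2 - 8/9 - 32/81) + 85) = 13*(58/81 + 85) = 13*(6943/81) = 90259/81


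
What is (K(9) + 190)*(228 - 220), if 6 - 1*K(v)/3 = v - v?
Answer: 1664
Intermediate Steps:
K(v) = 18 (K(v) = 18 - 3*(v - v) = 18 - 3*0 = 18 + 0 = 18)
(K(9) + 190)*(228 - 220) = (18 + 190)*(228 - 220) = 208*8 = 1664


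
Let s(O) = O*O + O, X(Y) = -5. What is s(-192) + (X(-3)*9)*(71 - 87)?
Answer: 37392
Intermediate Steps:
s(O) = O + O² (s(O) = O² + O = O + O²)
s(-192) + (X(-3)*9)*(71 - 87) = -192*(1 - 192) + (-5*9)*(71 - 87) = -192*(-191) - 45*(-16) = 36672 + 720 = 37392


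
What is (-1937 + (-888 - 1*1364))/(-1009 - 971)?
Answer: 4189/1980 ≈ 2.1157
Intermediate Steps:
(-1937 + (-888 - 1*1364))/(-1009 - 971) = (-1937 + (-888 - 1364))/(-1980) = (-1937 - 2252)*(-1/1980) = -4189*(-1/1980) = 4189/1980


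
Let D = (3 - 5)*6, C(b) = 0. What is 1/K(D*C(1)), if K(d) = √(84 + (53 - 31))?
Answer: √106/106 ≈ 0.097129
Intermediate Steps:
D = -12 (D = -2*6 = -12)
K(d) = √106 (K(d) = √(84 + 22) = √106)
1/K(D*C(1)) = 1/(√106) = √106/106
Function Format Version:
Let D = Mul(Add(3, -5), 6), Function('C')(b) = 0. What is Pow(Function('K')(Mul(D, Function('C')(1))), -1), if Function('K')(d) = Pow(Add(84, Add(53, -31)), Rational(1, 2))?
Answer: Mul(Rational(1, 106), Pow(106, Rational(1, 2))) ≈ 0.097129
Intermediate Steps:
D = -12 (D = Mul(-2, 6) = -12)
Function('K')(d) = Pow(106, Rational(1, 2)) (Function('K')(d) = Pow(Add(84, 22), Rational(1, 2)) = Pow(106, Rational(1, 2)))
Pow(Function('K')(Mul(D, Function('C')(1))), -1) = Pow(Pow(106, Rational(1, 2)), -1) = Mul(Rational(1, 106), Pow(106, Rational(1, 2)))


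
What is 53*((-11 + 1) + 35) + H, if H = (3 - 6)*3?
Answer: 1316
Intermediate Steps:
H = -9 (H = -3*3 = -9)
53*((-11 + 1) + 35) + H = 53*((-11 + 1) + 35) - 9 = 53*(-10 + 35) - 9 = 53*25 - 9 = 1325 - 9 = 1316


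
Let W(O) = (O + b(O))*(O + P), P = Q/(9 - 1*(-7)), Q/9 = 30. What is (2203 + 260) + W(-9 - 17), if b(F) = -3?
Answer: 21821/8 ≈ 2727.6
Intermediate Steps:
Q = 270 (Q = 9*30 = 270)
P = 135/8 (P = 270/(9 - 1*(-7)) = 270/(9 + 7) = 270/16 = 270*(1/16) = 135/8 ≈ 16.875)
W(O) = (-3 + O)*(135/8 + O) (W(O) = (O - 3)*(O + 135/8) = (-3 + O)*(135/8 + O))
(2203 + 260) + W(-9 - 17) = (2203 + 260) + (-405/8 + (-9 - 17)² + 111*(-9 - 17)/8) = 2463 + (-405/8 + (-26)² + (111/8)*(-26)) = 2463 + (-405/8 + 676 - 1443/4) = 2463 + 2117/8 = 21821/8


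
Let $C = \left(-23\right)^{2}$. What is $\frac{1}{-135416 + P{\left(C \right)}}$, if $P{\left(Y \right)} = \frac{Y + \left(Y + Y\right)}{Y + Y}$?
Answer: $- \frac{2}{270829} \approx -7.3847 \cdot 10^{-6}$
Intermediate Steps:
$C = 529$
$P{\left(Y \right)} = \frac{3}{2}$ ($P{\left(Y \right)} = \frac{Y + 2 Y}{2 Y} = 3 Y \frac{1}{2 Y} = \frac{3}{2}$)
$\frac{1}{-135416 + P{\left(C \right)}} = \frac{1}{-135416 + \frac{3}{2}} = \frac{1}{- \frac{270829}{2}} = - \frac{2}{270829}$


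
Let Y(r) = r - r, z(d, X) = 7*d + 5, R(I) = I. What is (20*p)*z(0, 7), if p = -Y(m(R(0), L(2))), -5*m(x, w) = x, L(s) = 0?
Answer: 0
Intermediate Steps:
z(d, X) = 5 + 7*d
m(x, w) = -x/5
Y(r) = 0
p = 0 (p = -1*0 = 0)
(20*p)*z(0, 7) = (20*0)*(5 + 7*0) = 0*(5 + 0) = 0*5 = 0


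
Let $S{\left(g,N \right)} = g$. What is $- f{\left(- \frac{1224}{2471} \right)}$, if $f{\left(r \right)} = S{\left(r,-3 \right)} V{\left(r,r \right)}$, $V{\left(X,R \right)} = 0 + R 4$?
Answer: $- \frac{5992704}{6105841} \approx -0.98147$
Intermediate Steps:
$V{\left(X,R \right)} = 4 R$ ($V{\left(X,R \right)} = 0 + 4 R = 4 R$)
$f{\left(r \right)} = 4 r^{2}$ ($f{\left(r \right)} = r 4 r = 4 r^{2}$)
$- f{\left(- \frac{1224}{2471} \right)} = - 4 \left(- \frac{1224}{2471}\right)^{2} = - \frac{4 \cdot 1498176}{6105841} = \left(-1\right) \frac{5992704}{6105841} = - \frac{5992704}{6105841}$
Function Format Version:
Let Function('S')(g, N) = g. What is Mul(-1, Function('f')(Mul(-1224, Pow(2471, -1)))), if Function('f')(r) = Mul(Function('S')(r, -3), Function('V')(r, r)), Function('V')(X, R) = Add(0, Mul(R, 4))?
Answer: Rational(-5992704, 6105841) ≈ -0.98147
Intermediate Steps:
Function('V')(X, R) = Mul(4, R) (Function('V')(X, R) = Add(0, Mul(4, R)) = Mul(4, R))
Function('f')(r) = Mul(4, Pow(r, 2)) (Function('f')(r) = Mul(r, Mul(4, r)) = Mul(4, Pow(r, 2)))
Mul(-1, Function('f')(Mul(-1224, Pow(2471, -1)))) = Mul(-1, Mul(4, Pow(Mul(-1224, Pow(2471, -1)), 2))) = Mul(-1, Mul(4, Pow(Mul(-1224, Rational(1, 2471)), 2))) = Mul(-1, Mul(4, Pow(Rational(-1224, 2471), 2))) = Mul(-1, Mul(4, Rational(1498176, 6105841))) = Mul(-1, Rational(5992704, 6105841)) = Rational(-5992704, 6105841)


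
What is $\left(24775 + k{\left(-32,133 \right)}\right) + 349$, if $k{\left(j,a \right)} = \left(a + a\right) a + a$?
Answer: $60635$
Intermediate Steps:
$k{\left(j,a \right)} = a + 2 a^{2}$ ($k{\left(j,a \right)} = 2 a a + a = 2 a^{2} + a = a + 2 a^{2}$)
$\left(24775 + k{\left(-32,133 \right)}\right) + 349 = \left(24775 + 133 \left(1 + 2 \cdot 133\right)\right) + 349 = \left(24775 + 133 \left(1 + 266\right)\right) + 349 = \left(24775 + 133 \cdot 267\right) + 349 = \left(24775 + 35511\right) + 349 = 60286 + 349 = 60635$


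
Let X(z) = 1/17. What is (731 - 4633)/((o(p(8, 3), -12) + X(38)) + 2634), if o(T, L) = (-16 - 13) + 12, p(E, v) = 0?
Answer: -33167/22245 ≈ -1.4910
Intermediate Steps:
X(z) = 1/17
o(T, L) = -17 (o(T, L) = -29 + 12 = -17)
(731 - 4633)/((o(p(8, 3), -12) + X(38)) + 2634) = (731 - 4633)/((-17 + 1/17) + 2634) = -3902/(-288/17 + 2634) = -3902/44490/17 = -3902*17/44490 = -33167/22245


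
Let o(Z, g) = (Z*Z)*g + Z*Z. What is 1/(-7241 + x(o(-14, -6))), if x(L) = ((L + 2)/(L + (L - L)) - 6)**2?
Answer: -240100/1732556699 ≈ -0.00013858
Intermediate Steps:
o(Z, g) = Z**2 + g*Z**2 (o(Z, g) = Z**2*g + Z**2 = g*Z**2 + Z**2 = Z**2 + g*Z**2)
x(L) = (-6 + (2 + L)/L)**2 (x(L) = ((2 + L)/(L + 0) - 6)**2 = ((2 + L)/L - 6)**2 = (-6 + (2 + L)/L)**2)
1/(-7241 + x(o(-14, -6))) = 1/(-7241 + (-2 + 5*((-14)**2*(1 - 6)))**2/((-14)**2*(1 - 6))**2) = 1/(-7241 + (-2 + 5*(196*(-5)))**2/(196*(-5))**2) = 1/(-7241 + (-2 + 5*(-980))**2/(-980)**2) = 1/(-7241 + (-2 - 4900)**2/960400) = 1/(-7241 + (1/960400)*(-4902)**2) = 1/(-7241 + (1/960400)*24029604) = 1/(-7241 + 6007401/240100) = 1/(-1732556699/240100) = -240100/1732556699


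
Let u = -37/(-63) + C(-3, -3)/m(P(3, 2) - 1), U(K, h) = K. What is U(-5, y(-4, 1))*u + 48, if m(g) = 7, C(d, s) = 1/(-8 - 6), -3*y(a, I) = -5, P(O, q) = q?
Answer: 39791/882 ≈ 45.115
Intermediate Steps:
y(a, I) = 5/3 (y(a, I) = -⅓*(-5) = 5/3)
C(d, s) = -1/14 (C(d, s) = 1/(-14) = -1/14)
u = 509/882 (u = -37/(-63) - 1/14/7 = -37*(-1/63) - 1/14*⅐ = 37/63 - 1/98 = 509/882 ≈ 0.57710)
U(-5, y(-4, 1))*u + 48 = -5*509/882 + 48 = -2545/882 + 48 = 39791/882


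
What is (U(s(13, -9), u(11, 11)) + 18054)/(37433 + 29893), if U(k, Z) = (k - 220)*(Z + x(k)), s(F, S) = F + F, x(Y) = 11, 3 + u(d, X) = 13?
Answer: 2330/11221 ≈ 0.20765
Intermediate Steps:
u(d, X) = 10 (u(d, X) = -3 + 13 = 10)
s(F, S) = 2*F
U(k, Z) = (-220 + k)*(11 + Z) (U(k, Z) = (k - 220)*(Z + 11) = (-220 + k)*(11 + Z))
(U(s(13, -9), u(11, 11)) + 18054)/(37433 + 29893) = ((-2420 - 220*10 + 11*(2*13) + 10*(2*13)) + 18054)/(37433 + 29893) = ((-2420 - 2200 + 11*26 + 10*26) + 18054)/67326 = ((-2420 - 2200 + 286 + 260) + 18054)*(1/67326) = (-4074 + 18054)*(1/67326) = 13980*(1/67326) = 2330/11221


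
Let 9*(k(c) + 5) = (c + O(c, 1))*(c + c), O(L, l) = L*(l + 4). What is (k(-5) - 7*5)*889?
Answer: -17780/3 ≈ -5926.7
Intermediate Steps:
O(L, l) = L*(4 + l)
k(c) = -5 + 4*c**2/3 (k(c) = -5 + ((c + c*(4 + 1))*(c + c))/9 = -5 + ((c + c*5)*(2*c))/9 = -5 + ((c + 5*c)*(2*c))/9 = -5 + ((6*c)*(2*c))/9 = -5 + (12*c**2)/9 = -5 + 4*c**2/3)
(k(-5) - 7*5)*889 = ((-5 + (4/3)*(-5)**2) - 7*5)*889 = ((-5 + (4/3)*25) - 35)*889 = ((-5 + 100/3) - 35)*889 = (85/3 - 35)*889 = -20/3*889 = -17780/3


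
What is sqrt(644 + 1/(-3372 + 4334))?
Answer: sqrt(595986898)/962 ≈ 25.377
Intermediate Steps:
sqrt(644 + 1/(-3372 + 4334)) = sqrt(644 + 1/962) = sqrt(619529/962) = sqrt(595986898)/962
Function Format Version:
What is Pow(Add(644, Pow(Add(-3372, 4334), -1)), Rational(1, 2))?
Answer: Mul(Rational(1, 962), Pow(595986898, Rational(1, 2))) ≈ 25.377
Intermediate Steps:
Pow(Add(644, Pow(Add(-3372, 4334), -1)), Rational(1, 2)) = Pow(Add(644, Pow(962, -1)), Rational(1, 2)) = Pow(Add(644, Rational(1, 962)), Rational(1, 2)) = Pow(Rational(619529, 962), Rational(1, 2)) = Mul(Rational(1, 962), Pow(595986898, Rational(1, 2)))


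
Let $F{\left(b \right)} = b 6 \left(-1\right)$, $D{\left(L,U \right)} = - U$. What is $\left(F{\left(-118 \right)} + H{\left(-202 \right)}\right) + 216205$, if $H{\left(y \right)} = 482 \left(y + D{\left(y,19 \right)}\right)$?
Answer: $110391$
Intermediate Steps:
$H{\left(y \right)} = -9158 + 482 y$ ($H{\left(y \right)} = 482 \left(y - 19\right) = 482 \left(-19 + y\right) = -9158 + 482 y$)
$F{\left(b \right)} = - 6 b$ ($F{\left(b \right)} = 6 b \left(-1\right) = - 6 b$)
$\left(F{\left(-118 \right)} + H{\left(-202 \right)}\right) + 216205 = \left(\left(-6\right) \left(-118\right) + \left(-9158 + 482 \left(-202\right)\right)\right) + 216205 = \left(708 - 106522\right) + 216205 = -105814 + 216205 = 110391$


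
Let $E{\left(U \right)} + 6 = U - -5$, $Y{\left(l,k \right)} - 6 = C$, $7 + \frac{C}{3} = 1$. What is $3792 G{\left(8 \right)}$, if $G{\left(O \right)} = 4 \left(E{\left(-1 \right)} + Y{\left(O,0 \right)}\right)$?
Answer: $-212352$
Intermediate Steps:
$C = -18$ ($C = -21 + 3 \cdot 1 = -21 + 3 = -18$)
$Y{\left(l,k \right)} = -12$ ($Y{\left(l,k \right)} = 6 - 18 = -12$)
$E{\left(U \right)} = -1 + U$ ($E{\left(U \right)} = -6 + \left(U - -5\right) = -6 + \left(U + 5\right) = -6 + \left(5 + U\right) = -1 + U$)
$G{\left(O \right)} = -56$ ($G{\left(O \right)} = 4 \left(\left(-1 - 1\right) - 12\right) = 4 \left(-2 - 12\right) = 4 \left(-14\right) = -56$)
$3792 G{\left(8 \right)} = 3792 \left(-56\right) = -212352$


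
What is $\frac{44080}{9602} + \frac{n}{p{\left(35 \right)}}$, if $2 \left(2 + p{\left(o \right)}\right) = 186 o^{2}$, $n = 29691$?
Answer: $\frac{2653409411}{546944323} \approx 4.8513$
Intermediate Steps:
$p{\left(o \right)} = -2 + 93 o^{2}$ ($p{\left(o \right)} = -2 + \frac{186 o^{2}}{2} = -2 + 93 o^{2}$)
$\frac{44080}{9602} + \frac{n}{p{\left(35 \right)}} = \frac{44080}{9602} + \frac{29691}{-2 + 93 \cdot 35^{2}} = 44080 \cdot \frac{1}{9602} + \frac{29691}{-2 + 93 \cdot 1225} = \frac{22040}{4801} + \frac{29691}{-2 + 113925} = \frac{22040}{4801} + \frac{29691}{113923} = \frac{2653409411}{546944323}$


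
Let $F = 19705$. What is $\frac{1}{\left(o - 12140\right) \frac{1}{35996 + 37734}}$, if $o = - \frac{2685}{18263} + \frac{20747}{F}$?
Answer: $- \frac{1895242368425}{312037508826} \approx -6.0738$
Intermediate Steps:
$o = \frac{46570648}{51410345}$ ($o = - \frac{2685}{18263} + \frac{20747}{19705} = \frac{46570648}{51410345} \approx 0.90586$)
$\frac{1}{\left(o - 12140\right) \frac{1}{35996 + 37734}} = \frac{1}{\left(\frac{46570648}{51410345} - 12140\right) \frac{1}{35996 + 37734}} = \frac{1}{\left(- \frac{624075017652}{51410345}\right) \frac{1}{73730}} = \frac{1}{- \frac{312037508826}{1895242368425}} = - \frac{1895242368425}{312037508826}$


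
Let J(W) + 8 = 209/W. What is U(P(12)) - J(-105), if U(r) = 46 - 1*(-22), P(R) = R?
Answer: 8189/105 ≈ 77.990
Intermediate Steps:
U(r) = 68 (U(r) = 46 + 22 = 68)
J(W) = -8 + 209/W
U(P(12)) - J(-105) = 68 - (-8 + 209/(-105)) = 68 - (-8 + 209*(-1/105)) = 68 - (-8 - 209/105) = 68 - 1*(-1049/105) = 68 + 1049/105 = 8189/105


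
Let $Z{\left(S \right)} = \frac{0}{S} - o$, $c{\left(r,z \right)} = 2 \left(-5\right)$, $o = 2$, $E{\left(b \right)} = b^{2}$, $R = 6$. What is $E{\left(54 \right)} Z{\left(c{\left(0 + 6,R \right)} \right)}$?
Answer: $-5832$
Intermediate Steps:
$c{\left(r,z \right)} = -10$
$Z{\left(S \right)} = -2$ ($Z{\left(S \right)} = \frac{0}{S} - 2 = 0 - 2 = -2$)
$E{\left(54 \right)} Z{\left(c{\left(0 + 6,R \right)} \right)} = 54^{2} \left(-2\right) = 2916 \left(-2\right) = -5832$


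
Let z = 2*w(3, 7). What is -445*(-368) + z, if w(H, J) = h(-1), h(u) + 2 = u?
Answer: 163754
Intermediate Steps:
h(u) = -2 + u
w(H, J) = -3 (w(H, J) = -2 - 1 = -3)
z = -6 (z = 2*(-3) = -6)
-445*(-368) + z = -445*(-368) - 6 = 163760 - 6 = 163754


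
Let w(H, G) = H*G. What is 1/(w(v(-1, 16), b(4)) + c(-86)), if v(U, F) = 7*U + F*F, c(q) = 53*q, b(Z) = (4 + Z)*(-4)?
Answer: -1/12526 ≈ -7.9834e-5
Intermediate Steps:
b(Z) = -16 - 4*Z
v(U, F) = F² + 7*U (v(U, F) = 7*U + F² = F² + 7*U)
w(H, G) = G*H
1/(w(v(-1, 16), b(4)) + c(-86)) = 1/((-16 - 4*4)*(16² + 7*(-1)) + 53*(-86)) = 1/((-16 - 16)*(256 - 7) - 4558) = 1/(-32*249 - 4558) = 1/(-7968 - 4558) = 1/(-12526) = -1/12526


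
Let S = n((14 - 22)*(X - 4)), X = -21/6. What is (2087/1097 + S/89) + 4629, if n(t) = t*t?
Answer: 456078100/97633 ≈ 4671.4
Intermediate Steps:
X = -7/2 (X = -21*1/6 = -7/2 ≈ -3.5000)
n(t) = t**2
S = 3600 (S = ((14 - 22)*(-7/2 - 4))**2 = (-8*(-15/2))**2 = 60**2 = 3600)
(2087/1097 + S/89) + 4629 = (2087/1097 + 3600/89) + 4629 = 4134943/97633 + 4629 = 456078100/97633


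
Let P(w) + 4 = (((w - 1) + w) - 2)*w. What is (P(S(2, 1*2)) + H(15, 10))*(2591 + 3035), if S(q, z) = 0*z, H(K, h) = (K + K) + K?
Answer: 230666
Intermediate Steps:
H(K, h) = 3*K (H(K, h) = 2*K + K = 3*K)
S(q, z) = 0
P(w) = -4 + w*(-3 + 2*w) (P(w) = -4 + (((w - 1) + w) - 2)*w = -4 + (((-1 + w) + w) - 2)*w = -4 + ((-1 + 2*w) - 2)*w = -4 + (-3 + 2*w)*w = -4 + w*(-3 + 2*w))
(P(S(2, 1*2)) + H(15, 10))*(2591 + 3035) = ((-4 - 3*0 + 2*0²) + 3*15)*(2591 + 3035) = ((-4 + 0 + 2*0) + 45)*5626 = ((-4 + 0 + 0) + 45)*5626 = (-4 + 45)*5626 = 41*5626 = 230666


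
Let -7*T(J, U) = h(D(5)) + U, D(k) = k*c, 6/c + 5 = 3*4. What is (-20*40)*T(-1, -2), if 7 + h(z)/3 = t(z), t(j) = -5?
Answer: -30400/7 ≈ -4342.9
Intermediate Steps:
c = 6/7 (c = 6/(-5 + 3*4) = 6/(-5 + 12) = 6/7 ≈ 0.85714)
D(k) = 6*k/7 (D(k) = k*(6/7) = 6*k/7)
h(z) = -36 (h(z) = -21 + 3*(-5) = -21 - 15 = -36)
T(J, U) = 36/7 - U/7 (T(J, U) = -(-36 + U)/7 = 36/7 - U/7)
(-20*40)*T(-1, -2) = (-20*40)*(36/7 - ⅐*(-2)) = -800*(36/7 + 2/7) = -800*38/7 = -30400/7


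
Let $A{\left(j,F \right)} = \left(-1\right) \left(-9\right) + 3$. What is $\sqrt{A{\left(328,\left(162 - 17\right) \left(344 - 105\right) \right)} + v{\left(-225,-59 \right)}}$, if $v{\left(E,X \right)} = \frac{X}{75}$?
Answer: $\frac{29 \sqrt{3}}{15} \approx 3.3486$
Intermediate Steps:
$A{\left(j,F \right)} = 12$ ($A{\left(j,F \right)} = 9 + 3 = 12$)
$v{\left(E,X \right)} = \frac{X}{75}$ ($v{\left(E,X \right)} = X \frac{1}{75} = \frac{X}{75}$)
$\sqrt{A{\left(328,\left(162 - 17\right) \left(344 - 105\right) \right)} + v{\left(-225,-59 \right)}} = \sqrt{12 + \frac{1}{75} \left(-59\right)} = \sqrt{12 - \frac{59}{75}} = \sqrt{\frac{841}{75}} = \frac{29 \sqrt{3}}{15}$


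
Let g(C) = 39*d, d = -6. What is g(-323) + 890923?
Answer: 890689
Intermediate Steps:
g(C) = -234 (g(C) = 39*(-6) = -234)
g(-323) + 890923 = -234 + 890923 = 890689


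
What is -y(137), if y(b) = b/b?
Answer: -1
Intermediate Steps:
y(b) = 1
-y(137) = -1*1 = -1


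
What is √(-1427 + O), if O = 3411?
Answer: 8*√31 ≈ 44.542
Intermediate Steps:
√(-1427 + O) = √(-1427 + 3411) = √1984 = 8*√31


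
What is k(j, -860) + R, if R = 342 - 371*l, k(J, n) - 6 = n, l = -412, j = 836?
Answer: 152340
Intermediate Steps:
k(J, n) = 6 + n
R = 153194 (R = 342 - 371*(-412) = 342 + 152852 = 153194)
k(j, -860) + R = (6 - 860) + 153194 = -854 + 153194 = 152340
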